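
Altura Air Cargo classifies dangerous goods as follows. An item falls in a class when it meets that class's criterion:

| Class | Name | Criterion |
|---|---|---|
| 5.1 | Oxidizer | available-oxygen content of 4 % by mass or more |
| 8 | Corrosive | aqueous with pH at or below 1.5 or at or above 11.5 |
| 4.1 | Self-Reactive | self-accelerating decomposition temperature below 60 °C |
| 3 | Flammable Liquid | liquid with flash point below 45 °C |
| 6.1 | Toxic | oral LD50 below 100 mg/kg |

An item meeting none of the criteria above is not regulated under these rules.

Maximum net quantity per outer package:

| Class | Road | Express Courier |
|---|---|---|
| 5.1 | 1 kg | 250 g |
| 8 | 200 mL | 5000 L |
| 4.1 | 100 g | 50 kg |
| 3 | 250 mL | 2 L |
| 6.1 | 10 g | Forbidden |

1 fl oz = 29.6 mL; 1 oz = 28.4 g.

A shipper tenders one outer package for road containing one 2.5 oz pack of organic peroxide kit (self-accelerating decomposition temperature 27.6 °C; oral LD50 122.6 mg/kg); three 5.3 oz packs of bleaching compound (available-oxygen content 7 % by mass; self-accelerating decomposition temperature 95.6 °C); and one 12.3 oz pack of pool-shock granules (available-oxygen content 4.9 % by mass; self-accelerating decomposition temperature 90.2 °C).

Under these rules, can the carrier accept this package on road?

With self-accelerating decomposition temperature 27.6 °C (< 60 °C), the organic peroxide kit falls in Class 4.1.
The bleaching compound has available-oxygen content 7 % by mass, which is ≥ 4 % by mass, so it is Class 5.1 (Oxidizer).
Available-oxygen content 4.9 % by mass meets the Class 5.1 criterion (Oxidizer), so the pool-shock granules are Class 5.1.
Class 4.1 quantity: one 2.5 oz pack = 71 g.
71 g ≤ 100 g (road limit, Class 4.1) — within limit.
Total Class 5.1: (three 5.3 oz packs = 451.56 g) + (one 12.3 oz pack = 349.32 g) = 800.88 g.
That is within the Class 5.1 road limit of 1 kg.
Every hazard class is within its road limit and no segregation rule is violated.

Yes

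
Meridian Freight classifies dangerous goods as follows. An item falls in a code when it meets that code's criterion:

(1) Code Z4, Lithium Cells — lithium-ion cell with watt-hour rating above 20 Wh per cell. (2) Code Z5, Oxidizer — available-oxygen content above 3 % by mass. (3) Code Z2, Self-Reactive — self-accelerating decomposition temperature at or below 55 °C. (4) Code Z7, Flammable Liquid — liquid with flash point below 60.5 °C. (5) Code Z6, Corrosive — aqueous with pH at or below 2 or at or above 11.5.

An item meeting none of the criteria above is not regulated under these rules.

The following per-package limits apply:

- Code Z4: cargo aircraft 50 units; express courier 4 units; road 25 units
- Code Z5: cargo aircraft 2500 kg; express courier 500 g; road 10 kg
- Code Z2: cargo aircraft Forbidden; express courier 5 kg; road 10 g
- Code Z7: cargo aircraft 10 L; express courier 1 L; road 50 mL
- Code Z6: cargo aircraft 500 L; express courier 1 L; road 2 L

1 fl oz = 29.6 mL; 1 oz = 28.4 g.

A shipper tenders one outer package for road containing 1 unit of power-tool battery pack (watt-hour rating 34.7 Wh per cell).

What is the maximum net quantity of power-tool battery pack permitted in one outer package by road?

25 units

The power-tool battery pack has watt-hour rating 34.7 Wh per cell, which is > 20 Wh per cell, so it is Code Z4 (Lithium Cells).
The road limit for Code Z4 is 25 units.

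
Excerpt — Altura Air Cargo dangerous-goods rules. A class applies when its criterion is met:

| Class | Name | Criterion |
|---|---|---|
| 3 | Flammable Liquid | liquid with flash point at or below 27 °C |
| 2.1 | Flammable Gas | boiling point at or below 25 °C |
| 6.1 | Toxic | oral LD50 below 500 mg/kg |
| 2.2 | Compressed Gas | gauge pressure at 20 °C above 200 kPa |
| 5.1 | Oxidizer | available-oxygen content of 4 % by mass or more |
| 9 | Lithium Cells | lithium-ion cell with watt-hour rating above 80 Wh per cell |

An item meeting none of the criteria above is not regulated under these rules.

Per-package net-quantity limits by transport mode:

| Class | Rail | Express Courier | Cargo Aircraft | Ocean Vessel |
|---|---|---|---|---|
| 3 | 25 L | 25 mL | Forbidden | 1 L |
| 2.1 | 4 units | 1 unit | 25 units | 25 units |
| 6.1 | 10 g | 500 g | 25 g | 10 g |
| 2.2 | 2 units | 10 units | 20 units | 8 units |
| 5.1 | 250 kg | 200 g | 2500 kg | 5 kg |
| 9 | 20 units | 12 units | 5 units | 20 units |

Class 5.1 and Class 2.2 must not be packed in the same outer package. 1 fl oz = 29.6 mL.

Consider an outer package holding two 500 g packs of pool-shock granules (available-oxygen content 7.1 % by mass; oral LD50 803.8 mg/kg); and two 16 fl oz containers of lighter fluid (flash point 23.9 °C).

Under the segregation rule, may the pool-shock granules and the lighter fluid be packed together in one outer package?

Available-oxygen content 7.1 % by mass meets the Class 5.1 criterion (Oxidizer), so the pool-shock granules are Class 5.1.
The lighter fluid has flash point 23.9 °C, which is ≤ 27 °C, so it is Class 3 (Flammable Liquid).
No segregation rule bars Class 5.1 with Class 3.

Yes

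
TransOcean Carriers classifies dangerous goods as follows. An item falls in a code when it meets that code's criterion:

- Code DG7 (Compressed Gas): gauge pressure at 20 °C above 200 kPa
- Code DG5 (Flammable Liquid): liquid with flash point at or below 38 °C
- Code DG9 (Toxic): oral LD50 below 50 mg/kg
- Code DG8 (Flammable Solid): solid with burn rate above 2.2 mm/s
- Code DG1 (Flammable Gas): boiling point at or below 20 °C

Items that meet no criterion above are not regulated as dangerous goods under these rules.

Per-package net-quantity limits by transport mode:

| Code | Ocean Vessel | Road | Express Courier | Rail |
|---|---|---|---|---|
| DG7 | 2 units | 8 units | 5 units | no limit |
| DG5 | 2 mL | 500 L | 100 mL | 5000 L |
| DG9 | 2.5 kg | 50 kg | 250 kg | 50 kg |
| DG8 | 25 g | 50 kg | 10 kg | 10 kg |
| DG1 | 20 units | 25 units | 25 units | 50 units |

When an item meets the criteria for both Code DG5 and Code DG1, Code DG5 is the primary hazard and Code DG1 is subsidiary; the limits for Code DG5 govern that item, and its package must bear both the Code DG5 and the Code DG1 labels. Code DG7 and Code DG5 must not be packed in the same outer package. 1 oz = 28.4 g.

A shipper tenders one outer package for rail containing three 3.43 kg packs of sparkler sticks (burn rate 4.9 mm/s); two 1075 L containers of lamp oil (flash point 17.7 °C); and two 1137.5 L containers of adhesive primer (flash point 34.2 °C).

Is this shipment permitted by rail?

No

Burn rate 4.9 mm/s meets the Code DG8 criterion (Flammable Solid), so the sparkler sticks are Code DG8.
With flash point 17.7 °C (≤ 38 °C), the lamp oil falls in Code DG5.
Flash point 34.2 °C meets the Code DG5 criterion (Flammable Liquid), so the adhesive primer is Code DG5.
Code DG5 net quantity: (two 1075 L containers = 2150 L) + (two 1137.5 L containers = 2275 L) = 4425 L.
4425 L is within the rail limit of 5000 L for Code DG5.
Code DG8 quantity: three 3.43 kg packs = 10.29 kg.
10.29 kg > 10 kg (rail limit, Code DG8) — over the limit.
The segregation rule (Code DG7 with Code DG5) does not apply to Code DG5 with Code DG8.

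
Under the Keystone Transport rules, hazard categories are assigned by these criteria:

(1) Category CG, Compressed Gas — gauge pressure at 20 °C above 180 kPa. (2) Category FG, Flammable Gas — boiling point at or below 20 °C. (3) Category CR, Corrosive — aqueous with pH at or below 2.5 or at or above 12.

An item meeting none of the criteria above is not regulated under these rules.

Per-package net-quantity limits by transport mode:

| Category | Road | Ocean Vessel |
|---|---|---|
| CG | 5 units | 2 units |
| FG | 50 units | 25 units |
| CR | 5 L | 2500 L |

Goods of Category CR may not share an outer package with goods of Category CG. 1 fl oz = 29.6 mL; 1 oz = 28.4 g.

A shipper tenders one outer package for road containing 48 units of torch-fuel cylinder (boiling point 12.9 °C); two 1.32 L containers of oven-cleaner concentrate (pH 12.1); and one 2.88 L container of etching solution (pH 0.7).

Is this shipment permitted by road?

No

Torch-fuel cylinder: boiling point 12.9 °C ≤ 20 °C → Category FG (Flammable Gas).
With pH 12.1 (≥ 12), the oven-cleaner concentrate falls in Category CR.
With pH 0.7 (≤ 2.5), the etching solution falls in Category CR.
Category CR net quantity: (two 1.32 L containers = 2.64 L) + 2.88 L = 5.52 L.
5.52 L > 5 L (road limit, Category CR) — over the limit.
Category FG quantity: 48 units.
That is within the Category FG road limit of 50 units.
The segregation rule (Category CR with Category CG) does not apply to Category CR with Category FG.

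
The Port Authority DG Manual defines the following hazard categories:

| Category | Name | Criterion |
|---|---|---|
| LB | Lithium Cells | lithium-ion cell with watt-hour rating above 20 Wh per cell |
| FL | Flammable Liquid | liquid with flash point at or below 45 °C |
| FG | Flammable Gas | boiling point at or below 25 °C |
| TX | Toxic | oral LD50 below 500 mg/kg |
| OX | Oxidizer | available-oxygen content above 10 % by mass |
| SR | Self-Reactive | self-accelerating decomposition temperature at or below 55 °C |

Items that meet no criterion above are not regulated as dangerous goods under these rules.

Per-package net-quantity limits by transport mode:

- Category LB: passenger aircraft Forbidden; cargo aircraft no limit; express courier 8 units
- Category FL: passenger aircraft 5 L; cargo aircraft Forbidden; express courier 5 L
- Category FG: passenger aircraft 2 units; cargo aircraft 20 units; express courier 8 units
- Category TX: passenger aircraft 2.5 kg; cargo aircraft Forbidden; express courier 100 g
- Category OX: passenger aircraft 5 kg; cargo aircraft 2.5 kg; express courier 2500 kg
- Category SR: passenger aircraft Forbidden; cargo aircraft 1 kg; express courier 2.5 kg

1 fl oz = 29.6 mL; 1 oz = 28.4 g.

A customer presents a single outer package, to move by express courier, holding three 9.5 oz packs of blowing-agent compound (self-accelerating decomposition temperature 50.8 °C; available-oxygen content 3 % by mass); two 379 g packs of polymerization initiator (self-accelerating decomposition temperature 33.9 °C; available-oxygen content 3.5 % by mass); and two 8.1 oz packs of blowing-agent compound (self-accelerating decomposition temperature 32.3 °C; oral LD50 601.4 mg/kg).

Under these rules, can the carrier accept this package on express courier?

Blowing-agent compound: self-accelerating decomposition temperature 50.8 °C ≤ 55 °C → Category SR (Self-Reactive).
With self-accelerating decomposition temperature 33.9 °C (≤ 55 °C), the polymerization initiator falls in Category SR.
The blowing-agent compound has self-accelerating decomposition temperature 32.3 °C, which is ≤ 55 °C, so it is Category SR (Self-Reactive).
Total Category SR: (three 9.5 oz packs = 809.4 g) + (two 379 g packs = 758 g) + (two 8.1 oz packs = 460.08 g) = 2027.48 g.
2027.48 g is within the express courier limit of 2.5 kg for Category SR.

Yes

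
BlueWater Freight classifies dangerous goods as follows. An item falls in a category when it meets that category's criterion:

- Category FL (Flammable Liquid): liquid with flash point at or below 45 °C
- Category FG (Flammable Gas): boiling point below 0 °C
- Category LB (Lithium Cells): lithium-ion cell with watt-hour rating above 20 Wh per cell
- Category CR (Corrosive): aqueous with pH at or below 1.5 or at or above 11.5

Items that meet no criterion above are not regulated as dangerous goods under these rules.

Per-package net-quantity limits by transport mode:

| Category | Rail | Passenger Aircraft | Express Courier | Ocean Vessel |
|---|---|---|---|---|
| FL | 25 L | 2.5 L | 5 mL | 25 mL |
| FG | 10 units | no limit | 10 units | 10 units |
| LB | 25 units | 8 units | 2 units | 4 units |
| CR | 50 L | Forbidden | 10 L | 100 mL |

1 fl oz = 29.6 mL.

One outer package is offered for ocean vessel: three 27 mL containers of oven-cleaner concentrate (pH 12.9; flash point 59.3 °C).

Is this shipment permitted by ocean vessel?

Yes

With pH 12.9 (≥ 11.5), the oven-cleaner concentrate falls in Category CR.
Category CR quantity: three 27 mL containers = 81 mL.
That is within the Category CR ocean vessel limit of 100 mL.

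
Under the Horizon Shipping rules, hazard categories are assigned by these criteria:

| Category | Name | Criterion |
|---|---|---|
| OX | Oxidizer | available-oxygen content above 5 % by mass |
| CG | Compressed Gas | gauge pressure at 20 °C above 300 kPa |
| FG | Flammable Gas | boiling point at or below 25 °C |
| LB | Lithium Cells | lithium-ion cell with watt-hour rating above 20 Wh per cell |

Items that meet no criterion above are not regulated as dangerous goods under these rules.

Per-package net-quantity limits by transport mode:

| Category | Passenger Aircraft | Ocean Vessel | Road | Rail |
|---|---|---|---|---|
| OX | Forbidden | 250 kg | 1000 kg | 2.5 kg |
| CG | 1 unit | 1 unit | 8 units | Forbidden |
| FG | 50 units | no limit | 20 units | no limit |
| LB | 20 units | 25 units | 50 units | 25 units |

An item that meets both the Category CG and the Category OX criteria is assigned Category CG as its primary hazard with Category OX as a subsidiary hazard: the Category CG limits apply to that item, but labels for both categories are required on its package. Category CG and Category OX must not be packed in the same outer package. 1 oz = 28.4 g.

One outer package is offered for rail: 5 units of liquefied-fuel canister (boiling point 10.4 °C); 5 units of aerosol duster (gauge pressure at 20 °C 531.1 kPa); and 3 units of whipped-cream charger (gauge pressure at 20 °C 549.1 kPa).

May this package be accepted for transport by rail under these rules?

No

Boiling point 10.4 °C meets the Category FG criterion (Flammable Gas), so the liquefied-fuel canister is Category FG.
Gauge pressure at 20 °C 531.1 kPa meets the Category CG criterion (Compressed Gas), so the aerosol duster is Category CG.
Whipped-cream charger: gauge pressure at 20 °C 549.1 kPa > 300 kPa → Category CG (Compressed Gas).
Total Category CG: 5 units + 3 units = 8 units.
Category CG is Forbidden by rail.
Category FG quantity: 5 units.
Category FG has no per-package limit by rail.
The segregation rule (Category CG with Category OX) does not apply to Category CG with Category FG.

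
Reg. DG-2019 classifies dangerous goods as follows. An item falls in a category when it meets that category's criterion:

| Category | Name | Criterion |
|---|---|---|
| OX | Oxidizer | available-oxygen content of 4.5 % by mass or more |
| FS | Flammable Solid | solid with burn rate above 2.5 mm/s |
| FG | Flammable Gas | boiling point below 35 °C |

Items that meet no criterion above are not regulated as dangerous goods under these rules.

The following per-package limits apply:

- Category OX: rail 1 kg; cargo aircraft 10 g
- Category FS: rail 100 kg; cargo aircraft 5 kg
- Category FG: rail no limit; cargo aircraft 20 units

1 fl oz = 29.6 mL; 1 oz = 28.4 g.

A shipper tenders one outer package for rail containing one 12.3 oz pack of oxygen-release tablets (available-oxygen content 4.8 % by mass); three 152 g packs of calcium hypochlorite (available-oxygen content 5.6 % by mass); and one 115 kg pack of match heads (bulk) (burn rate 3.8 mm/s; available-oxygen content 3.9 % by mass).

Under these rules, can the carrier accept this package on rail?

No

Available-oxygen content 4.8 % by mass meets the Category OX criterion (Oxidizer), so the oxygen-release tablets are Category OX.
Available-oxygen content 5.6 % by mass meets the Category OX criterion (Oxidizer), so the calcium hypochlorite is Category OX.
The match heads (bulk) have burn rate 3.8 mm/s, which is > 2.5 mm/s, so they are Category FS (Flammable Solid).
Category OX net quantity: (one 12.3 oz pack = 349.32 g) + (three 152 g packs = 456 g) = 805.32 g.
805.32 g ≤ 1 kg (rail limit, Category OX) — within limit.
Category FS quantity: 115 kg.
115 kg exceeds the rail limit of 100 kg for Category FS.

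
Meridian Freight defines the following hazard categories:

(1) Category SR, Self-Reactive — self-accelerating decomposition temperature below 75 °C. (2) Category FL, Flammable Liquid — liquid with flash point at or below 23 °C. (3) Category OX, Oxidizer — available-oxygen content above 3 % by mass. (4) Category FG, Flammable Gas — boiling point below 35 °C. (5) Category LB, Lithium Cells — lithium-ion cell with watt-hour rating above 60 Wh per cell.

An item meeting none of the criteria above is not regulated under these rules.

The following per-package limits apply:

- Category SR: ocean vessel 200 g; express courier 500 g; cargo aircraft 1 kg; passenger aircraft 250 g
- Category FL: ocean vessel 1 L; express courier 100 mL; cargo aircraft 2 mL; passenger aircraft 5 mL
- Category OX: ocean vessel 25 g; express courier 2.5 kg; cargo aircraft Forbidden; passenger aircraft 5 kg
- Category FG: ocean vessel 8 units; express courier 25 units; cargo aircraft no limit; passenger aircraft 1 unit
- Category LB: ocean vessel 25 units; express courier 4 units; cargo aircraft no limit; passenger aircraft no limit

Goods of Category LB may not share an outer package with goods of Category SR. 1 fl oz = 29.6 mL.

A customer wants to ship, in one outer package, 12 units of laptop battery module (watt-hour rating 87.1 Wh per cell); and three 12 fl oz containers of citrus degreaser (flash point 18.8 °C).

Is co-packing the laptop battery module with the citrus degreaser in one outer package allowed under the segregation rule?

Laptop battery module: watt-hour rating 87.1 Wh per cell > 60 Wh per cell → Category LB (Lithium Cells).
Citrus degreaser: flash point 18.8 °C ≤ 23 °C → Category FL (Flammable Liquid).
No segregation rule bars Category LB with Category FL.

Yes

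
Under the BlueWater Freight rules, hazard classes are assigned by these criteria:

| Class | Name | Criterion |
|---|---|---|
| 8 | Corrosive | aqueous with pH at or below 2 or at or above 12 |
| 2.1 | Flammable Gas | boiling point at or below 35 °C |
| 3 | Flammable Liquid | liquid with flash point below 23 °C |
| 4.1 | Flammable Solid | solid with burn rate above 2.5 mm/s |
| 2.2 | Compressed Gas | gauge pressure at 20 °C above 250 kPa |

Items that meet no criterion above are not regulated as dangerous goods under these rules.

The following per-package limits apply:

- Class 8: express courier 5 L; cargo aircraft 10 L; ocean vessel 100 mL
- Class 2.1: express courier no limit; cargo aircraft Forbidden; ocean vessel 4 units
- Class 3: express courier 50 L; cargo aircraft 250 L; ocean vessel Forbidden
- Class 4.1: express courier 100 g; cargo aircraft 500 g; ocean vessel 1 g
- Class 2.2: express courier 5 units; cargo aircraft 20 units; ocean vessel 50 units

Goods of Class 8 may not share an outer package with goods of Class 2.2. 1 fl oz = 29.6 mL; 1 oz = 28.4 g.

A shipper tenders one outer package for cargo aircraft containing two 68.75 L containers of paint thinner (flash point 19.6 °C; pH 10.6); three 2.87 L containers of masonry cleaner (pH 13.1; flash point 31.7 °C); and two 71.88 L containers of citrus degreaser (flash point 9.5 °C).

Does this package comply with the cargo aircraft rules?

No

With flash point 19.6 °C (< 23 °C), the paint thinner falls in Class 3.
pH 13.1 meets the Class 8 criterion (Corrosive), so the masonry cleaner is Class 8.
The citrus degreaser has flash point 9.5 °C, which is < 23 °C, so it is Class 3 (Flammable Liquid).
Total Class 3: (two 68.75 L containers = 137.5 L) + (two 71.88 L containers = 143.76 L) = 281.26 L.
281.26 L exceeds the cargo aircraft limit of 250 L for Class 3.
Class 8 quantity: three 2.87 L containers = 8.61 L.
8.61 L ≤ 10 L (cargo aircraft limit, Class 8) — within limit.
The segregation rule (Class 8 with Class 2.2) does not apply to Class 3 with Class 8.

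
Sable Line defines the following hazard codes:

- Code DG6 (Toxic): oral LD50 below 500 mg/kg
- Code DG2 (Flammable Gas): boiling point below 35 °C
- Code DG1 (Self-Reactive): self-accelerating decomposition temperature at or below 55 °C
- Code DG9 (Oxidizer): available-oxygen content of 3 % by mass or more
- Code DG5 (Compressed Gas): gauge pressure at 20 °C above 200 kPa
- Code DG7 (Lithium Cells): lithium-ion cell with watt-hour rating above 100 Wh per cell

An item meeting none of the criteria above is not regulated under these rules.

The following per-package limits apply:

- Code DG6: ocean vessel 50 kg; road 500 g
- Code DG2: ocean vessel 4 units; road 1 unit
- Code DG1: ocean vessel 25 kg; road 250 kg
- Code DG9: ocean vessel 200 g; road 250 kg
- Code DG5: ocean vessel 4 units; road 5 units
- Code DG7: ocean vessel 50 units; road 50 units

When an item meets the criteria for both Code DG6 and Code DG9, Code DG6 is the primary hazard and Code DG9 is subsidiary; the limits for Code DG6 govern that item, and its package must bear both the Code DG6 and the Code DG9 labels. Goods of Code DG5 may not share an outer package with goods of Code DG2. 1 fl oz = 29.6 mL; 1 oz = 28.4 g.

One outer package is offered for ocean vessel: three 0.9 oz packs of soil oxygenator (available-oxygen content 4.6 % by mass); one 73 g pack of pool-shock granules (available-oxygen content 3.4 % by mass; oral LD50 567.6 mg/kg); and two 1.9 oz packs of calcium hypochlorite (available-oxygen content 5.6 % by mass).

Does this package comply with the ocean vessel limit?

With available-oxygen content 4.6 % by mass (≥ 3 % by mass), the soil oxygenator falls in Code DG9.
Available-oxygen content 3.4 % by mass meets the Code DG9 criterion (Oxidizer), so the pool-shock granules are Code DG9.
With available-oxygen content 5.6 % by mass (≥ 3 % by mass), the calcium hypochlorite falls in Code DG9.
Code DG9 net quantity: (three 0.9 oz packs = 76.68 g) + 73 g + (two 1.9 oz packs = 107.92 g) = 257.6 g.
257.6 g > 200 g (ocean vessel limit, Code DG9) — over the limit.

No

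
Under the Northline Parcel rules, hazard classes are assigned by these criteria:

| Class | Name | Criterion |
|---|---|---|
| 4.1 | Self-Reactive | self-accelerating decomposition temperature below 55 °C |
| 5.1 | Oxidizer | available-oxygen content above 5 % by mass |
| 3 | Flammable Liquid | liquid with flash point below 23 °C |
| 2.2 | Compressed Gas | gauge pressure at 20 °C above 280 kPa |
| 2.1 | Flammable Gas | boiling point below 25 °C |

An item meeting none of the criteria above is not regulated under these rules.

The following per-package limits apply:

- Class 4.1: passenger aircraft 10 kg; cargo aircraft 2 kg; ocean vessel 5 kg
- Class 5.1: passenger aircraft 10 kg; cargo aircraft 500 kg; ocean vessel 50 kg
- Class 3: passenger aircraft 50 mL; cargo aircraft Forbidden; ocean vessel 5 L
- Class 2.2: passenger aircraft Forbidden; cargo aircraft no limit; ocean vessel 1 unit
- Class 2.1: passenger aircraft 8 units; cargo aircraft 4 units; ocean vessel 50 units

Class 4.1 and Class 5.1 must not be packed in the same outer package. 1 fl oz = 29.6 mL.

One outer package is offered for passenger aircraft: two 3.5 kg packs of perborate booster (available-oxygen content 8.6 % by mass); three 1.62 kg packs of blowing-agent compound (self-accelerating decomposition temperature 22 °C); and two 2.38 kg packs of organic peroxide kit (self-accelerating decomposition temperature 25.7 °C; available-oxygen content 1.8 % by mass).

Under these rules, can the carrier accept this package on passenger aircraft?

No

Perborate booster: available-oxygen content 8.6 % by mass > 5 % by mass → Class 5.1 (Oxidizer).
The blowing-agent compound has self-accelerating decomposition temperature 22 °C, which is < 55 °C, so it is Class 4.1 (Self-Reactive).
With self-accelerating decomposition temperature 25.7 °C (< 55 °C), the organic peroxide kit falls in Class 4.1.
Total Class 4.1: (three 1.62 kg packs = 4.86 kg) + (two 2.38 kg packs = 4.76 kg) = 9.62 kg.
That is within the Class 4.1 passenger aircraft limit of 10 kg.
Class 5.1 quantity: two 3.5 kg packs = 7 kg.
That is within the Class 5.1 passenger aircraft limit of 10 kg.
Class 4.1 and Class 5.1 may not share an outer package.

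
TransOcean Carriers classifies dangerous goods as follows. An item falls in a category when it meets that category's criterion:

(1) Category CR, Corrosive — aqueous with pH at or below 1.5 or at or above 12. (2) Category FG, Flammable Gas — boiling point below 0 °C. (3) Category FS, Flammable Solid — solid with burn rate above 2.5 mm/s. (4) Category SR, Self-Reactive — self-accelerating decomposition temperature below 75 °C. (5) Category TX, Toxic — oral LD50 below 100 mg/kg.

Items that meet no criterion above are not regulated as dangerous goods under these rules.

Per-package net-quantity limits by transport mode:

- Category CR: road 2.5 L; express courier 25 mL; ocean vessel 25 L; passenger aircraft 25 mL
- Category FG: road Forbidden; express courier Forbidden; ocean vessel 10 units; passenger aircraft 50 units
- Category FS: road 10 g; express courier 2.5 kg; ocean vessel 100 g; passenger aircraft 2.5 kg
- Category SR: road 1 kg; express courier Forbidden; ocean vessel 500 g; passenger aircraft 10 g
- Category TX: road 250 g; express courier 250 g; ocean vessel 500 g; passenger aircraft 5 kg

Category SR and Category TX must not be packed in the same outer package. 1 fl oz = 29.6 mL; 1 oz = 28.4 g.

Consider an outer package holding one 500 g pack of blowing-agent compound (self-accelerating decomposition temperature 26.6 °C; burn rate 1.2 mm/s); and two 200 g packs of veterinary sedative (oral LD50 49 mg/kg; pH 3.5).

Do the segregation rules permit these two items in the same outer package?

No

With self-accelerating decomposition temperature 26.6 °C (< 75 °C), the blowing-agent compound falls in Category SR.
Veterinary sedative: oral LD50 49 mg/kg < 100 mg/kg → Category TX (Toxic).
Category SR and Category TX may not share an outer package.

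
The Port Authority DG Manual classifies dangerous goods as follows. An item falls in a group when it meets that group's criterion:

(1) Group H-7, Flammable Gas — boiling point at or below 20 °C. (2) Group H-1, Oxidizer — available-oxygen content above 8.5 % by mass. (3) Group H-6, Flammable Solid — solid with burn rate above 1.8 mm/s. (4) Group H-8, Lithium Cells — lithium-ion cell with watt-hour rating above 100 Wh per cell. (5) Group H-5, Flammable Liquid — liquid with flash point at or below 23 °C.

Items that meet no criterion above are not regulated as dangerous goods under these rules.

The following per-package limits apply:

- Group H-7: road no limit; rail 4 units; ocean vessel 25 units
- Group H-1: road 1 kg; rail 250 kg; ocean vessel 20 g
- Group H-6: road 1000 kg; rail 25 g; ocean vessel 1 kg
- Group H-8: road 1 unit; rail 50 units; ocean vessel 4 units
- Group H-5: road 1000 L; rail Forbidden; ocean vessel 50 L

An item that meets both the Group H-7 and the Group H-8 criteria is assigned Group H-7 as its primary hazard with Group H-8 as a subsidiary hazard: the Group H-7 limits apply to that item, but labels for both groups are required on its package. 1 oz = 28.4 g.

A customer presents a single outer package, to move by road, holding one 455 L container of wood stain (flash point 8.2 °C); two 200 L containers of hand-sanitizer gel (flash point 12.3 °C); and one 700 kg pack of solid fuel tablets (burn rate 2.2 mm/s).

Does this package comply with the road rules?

Yes

The wood stain has flash point 8.2 °C, which is ≤ 23 °C, so it is Group H-5 (Flammable Liquid).
The hand-sanitizer gel has flash point 12.3 °C, which is ≤ 23 °C, so it is Group H-5 (Flammable Liquid).
The solid fuel tablets have burn rate 2.2 mm/s, which is > 1.8 mm/s, so they are Group H-6 (Flammable Solid).
Total Group H-5: 455 L + (two 200 L containers = 400 L) = 855 L.
855 L ≤ 1000 L (road limit, Group H-5) — within limit.
Group H-6 quantity: 700 kg.
700 kg is within the road limit of 1000 kg for Group H-6.
Every hazard group is within its road limit and no segregation rule is violated.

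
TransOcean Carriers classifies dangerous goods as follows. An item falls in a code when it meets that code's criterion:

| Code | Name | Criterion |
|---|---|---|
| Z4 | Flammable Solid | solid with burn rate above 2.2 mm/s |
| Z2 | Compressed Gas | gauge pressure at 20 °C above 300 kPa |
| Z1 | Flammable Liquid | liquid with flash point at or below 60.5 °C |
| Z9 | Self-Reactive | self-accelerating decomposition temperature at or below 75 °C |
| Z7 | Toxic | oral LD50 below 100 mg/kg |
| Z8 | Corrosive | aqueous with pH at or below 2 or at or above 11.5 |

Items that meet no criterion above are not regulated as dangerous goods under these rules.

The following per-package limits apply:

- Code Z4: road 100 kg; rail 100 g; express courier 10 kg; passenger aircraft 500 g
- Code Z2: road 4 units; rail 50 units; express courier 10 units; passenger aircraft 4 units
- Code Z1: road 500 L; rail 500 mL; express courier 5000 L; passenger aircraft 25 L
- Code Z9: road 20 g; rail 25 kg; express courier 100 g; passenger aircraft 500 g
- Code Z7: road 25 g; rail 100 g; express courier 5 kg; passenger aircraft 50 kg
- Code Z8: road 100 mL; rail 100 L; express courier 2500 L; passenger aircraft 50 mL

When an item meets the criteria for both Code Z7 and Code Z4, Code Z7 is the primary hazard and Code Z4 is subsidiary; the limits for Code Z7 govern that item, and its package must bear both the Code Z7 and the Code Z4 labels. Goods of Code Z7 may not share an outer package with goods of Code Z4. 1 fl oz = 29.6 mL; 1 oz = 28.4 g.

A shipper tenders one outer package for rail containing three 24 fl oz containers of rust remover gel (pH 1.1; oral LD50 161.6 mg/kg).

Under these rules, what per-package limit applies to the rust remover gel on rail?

The rust remover gel has pH 1.1, which is ≤ 2, so it is Code Z8 (Corrosive).
The rail limit for Code Z8 is 100 L.

100 L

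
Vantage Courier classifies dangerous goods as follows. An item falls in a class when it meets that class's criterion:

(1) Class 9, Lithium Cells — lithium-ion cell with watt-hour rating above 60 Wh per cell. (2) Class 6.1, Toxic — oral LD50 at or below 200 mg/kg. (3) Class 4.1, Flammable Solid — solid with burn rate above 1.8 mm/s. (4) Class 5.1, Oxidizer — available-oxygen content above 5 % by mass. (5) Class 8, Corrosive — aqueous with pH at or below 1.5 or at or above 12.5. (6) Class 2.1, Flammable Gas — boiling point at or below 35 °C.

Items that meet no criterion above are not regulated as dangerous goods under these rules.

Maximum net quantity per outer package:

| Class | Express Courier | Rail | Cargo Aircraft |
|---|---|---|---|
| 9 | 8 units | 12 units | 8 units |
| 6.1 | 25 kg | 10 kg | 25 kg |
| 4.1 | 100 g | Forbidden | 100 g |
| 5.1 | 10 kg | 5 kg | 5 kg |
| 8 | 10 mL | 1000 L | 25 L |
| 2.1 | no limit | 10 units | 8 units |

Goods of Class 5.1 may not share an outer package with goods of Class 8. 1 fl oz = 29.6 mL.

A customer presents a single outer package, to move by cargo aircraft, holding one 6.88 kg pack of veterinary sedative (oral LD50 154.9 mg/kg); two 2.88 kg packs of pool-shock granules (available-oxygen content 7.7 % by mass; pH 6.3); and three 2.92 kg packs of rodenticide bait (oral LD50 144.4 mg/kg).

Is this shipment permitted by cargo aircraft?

No

With oral LD50 154.9 mg/kg (≤ 200 mg/kg), the veterinary sedative falls in Class 6.1.
Pool-shock granules: available-oxygen content 7.7 % by mass > 5 % by mass → Class 5.1 (Oxidizer).
Rodenticide bait: oral LD50 144.4 mg/kg ≤ 200 mg/kg → Class 6.1 (Toxic).
Total Class 6.1: 6.88 kg + (three 2.92 kg packs = 8.76 kg) = 15.64 kg.
15.64 kg is within the cargo aircraft limit of 25 kg for Class 6.1.
Class 5.1 quantity: two 2.88 kg packs = 5.76 kg.
5.76 kg > 5 kg (cargo aircraft limit, Class 5.1) — over the limit.
The segregation rule (Class 5.1 with Class 8) does not apply to Class 6.1 with Class 5.1.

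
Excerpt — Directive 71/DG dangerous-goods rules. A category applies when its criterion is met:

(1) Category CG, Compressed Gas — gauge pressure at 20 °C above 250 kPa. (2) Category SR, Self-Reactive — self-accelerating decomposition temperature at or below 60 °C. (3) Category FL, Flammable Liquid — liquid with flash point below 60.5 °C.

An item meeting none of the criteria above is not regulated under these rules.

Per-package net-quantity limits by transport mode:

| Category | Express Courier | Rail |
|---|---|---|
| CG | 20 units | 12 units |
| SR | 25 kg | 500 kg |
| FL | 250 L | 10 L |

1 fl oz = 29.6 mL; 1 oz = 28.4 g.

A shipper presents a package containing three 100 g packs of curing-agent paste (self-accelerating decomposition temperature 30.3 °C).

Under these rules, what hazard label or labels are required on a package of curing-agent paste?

Curing-agent paste: self-accelerating decomposition temperature 30.3 °C ≤ 60 °C → Category SR (Self-Reactive).
Only the Category SR label is required.

Category SR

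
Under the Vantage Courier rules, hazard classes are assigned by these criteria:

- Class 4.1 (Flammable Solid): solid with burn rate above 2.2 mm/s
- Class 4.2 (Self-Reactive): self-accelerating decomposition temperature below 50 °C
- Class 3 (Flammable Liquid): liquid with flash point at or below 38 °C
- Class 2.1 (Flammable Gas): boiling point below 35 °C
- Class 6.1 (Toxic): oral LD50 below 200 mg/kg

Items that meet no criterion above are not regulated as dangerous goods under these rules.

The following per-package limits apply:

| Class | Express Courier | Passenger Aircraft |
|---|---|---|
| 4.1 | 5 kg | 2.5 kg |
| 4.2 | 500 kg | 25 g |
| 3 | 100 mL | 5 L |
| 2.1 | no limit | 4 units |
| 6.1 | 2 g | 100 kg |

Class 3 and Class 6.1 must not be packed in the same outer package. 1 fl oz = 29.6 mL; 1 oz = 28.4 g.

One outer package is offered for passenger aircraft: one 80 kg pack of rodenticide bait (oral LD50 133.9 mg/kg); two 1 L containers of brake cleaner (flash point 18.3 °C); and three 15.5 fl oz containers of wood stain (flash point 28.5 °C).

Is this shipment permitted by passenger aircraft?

No

The rodenticide bait has oral LD50 133.9 mg/kg, which is < 200 mg/kg, so it is Class 6.1 (Toxic).
The brake cleaner has flash point 18.3 °C, which is ≤ 38 °C, so it is Class 3 (Flammable Liquid).
The wood stain has flash point 28.5 °C, which is ≤ 38 °C, so it is Class 3 (Flammable Liquid).
Class 3 net quantity: (two 1 L containers = 2 L) + (three 15.5 fl oz containers = 1376.4 mL) = 3376.4 mL.
3376.4 mL is within the passenger aircraft limit of 5 L for Class 3.
Class 6.1 quantity: 80 kg.
80 kg is within the passenger aircraft limit of 100 kg for Class 6.1.
Class 3 and Class 6.1 may not share an outer package.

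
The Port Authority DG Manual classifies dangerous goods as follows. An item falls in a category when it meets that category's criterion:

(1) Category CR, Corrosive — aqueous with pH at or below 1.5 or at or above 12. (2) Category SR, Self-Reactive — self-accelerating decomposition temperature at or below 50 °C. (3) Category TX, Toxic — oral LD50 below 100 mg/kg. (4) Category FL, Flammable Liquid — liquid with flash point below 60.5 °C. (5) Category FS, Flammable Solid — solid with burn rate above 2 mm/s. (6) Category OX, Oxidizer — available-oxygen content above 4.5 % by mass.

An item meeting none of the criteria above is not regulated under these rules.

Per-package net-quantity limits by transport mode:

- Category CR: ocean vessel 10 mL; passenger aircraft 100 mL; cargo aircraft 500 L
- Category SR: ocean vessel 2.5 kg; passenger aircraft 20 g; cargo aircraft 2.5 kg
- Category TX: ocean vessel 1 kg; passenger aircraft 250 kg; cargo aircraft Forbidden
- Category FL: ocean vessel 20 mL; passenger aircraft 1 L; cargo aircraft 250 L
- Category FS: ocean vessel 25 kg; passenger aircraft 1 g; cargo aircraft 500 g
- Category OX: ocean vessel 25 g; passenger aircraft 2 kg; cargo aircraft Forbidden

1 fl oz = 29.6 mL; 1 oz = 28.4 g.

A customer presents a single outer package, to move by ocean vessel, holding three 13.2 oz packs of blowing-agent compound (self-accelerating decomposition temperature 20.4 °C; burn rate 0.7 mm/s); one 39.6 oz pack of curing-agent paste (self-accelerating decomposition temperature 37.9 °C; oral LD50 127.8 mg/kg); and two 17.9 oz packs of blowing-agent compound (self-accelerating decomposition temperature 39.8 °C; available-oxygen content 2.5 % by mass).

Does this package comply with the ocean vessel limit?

With self-accelerating decomposition temperature 20.4 °C (≤ 50 °C), the blowing-agent compound falls in Category SR.
Self-accelerating decomposition temperature 37.9 °C meets the Category SR criterion (Self-Reactive), so the curing-agent paste is Category SR.
Self-accelerating decomposition temperature 39.8 °C meets the Category SR criterion (Self-Reactive), so the blowing-agent compound is Category SR.
Category SR net quantity: (three 13.2 oz packs = 1124.64 g) + (one 39.6 oz pack = 1124.64 g) + (two 17.9 oz packs = 1016.72 g) = 3.266 kg.
That exceeds the Category SR ocean vessel limit of 2.5 kg.

No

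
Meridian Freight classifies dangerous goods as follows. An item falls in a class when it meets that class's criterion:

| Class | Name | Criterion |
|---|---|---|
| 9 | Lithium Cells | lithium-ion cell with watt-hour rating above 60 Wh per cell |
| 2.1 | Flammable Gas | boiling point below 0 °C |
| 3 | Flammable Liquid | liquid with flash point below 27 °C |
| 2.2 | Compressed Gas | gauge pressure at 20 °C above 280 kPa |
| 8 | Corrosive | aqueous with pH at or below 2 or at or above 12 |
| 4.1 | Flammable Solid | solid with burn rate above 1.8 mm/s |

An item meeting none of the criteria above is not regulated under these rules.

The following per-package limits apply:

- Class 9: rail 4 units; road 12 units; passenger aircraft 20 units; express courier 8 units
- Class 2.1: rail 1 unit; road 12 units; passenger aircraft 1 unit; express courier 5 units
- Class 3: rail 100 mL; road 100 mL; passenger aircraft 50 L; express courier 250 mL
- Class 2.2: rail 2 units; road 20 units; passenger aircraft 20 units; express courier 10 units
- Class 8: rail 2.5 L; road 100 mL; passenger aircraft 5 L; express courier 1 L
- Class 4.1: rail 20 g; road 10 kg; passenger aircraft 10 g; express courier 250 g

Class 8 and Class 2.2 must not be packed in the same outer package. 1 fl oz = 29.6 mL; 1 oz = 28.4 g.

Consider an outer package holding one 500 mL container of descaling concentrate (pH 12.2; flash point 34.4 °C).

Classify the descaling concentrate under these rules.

Class 8

Descaling concentrate: pH 12.2 ≥ 12 → Class 8 (Corrosive).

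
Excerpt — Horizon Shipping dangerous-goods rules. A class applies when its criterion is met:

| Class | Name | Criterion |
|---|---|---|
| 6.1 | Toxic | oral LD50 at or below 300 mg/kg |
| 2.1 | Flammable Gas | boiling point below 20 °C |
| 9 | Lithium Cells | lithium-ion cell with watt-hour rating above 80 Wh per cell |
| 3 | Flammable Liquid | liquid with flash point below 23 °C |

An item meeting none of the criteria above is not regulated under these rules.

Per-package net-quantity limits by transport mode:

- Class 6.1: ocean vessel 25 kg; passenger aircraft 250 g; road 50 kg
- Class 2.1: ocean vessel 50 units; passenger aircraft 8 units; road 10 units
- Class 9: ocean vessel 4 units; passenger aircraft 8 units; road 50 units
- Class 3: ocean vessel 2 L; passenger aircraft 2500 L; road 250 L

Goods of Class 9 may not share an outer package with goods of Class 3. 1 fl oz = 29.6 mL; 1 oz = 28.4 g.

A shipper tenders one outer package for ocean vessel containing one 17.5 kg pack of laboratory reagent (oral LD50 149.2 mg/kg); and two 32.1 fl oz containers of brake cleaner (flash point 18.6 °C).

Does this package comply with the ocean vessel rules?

Yes

Laboratory reagent: oral LD50 149.2 mg/kg ≤ 300 mg/kg → Class 6.1 (Toxic).
The brake cleaner has flash point 18.6 °C, which is < 23 °C, so it is Class 3 (Flammable Liquid).
Class 6.1 quantity: 17.5 kg.
17.5 kg is within the ocean vessel limit of 25 kg for Class 6.1.
Class 3 quantity: two 32.1 fl oz containers = 1900.32 mL.
That is within the Class 3 ocean vessel limit of 2 L.
The segregation rule (Class 9 with Class 3) does not apply to Class 6.1 with Class 3.
Every hazard class is within its ocean vessel limit and no segregation rule is violated.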